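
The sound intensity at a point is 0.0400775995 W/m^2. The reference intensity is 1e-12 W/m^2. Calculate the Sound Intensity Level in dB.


Given values:
  I = 0.0400775995 W/m^2
  I_ref = 1e-12 W/m^2
Formula: SIL = 10 * log10(I / I_ref)
Compute ratio: I / I_ref = 40077599500
Compute log10: log10(40077599500) = 10.602902
Multiply: SIL = 10 * 10.602902 = 106.03

106.03 dB


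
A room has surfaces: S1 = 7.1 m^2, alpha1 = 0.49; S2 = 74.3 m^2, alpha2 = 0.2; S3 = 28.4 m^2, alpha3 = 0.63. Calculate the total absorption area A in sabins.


Given surfaces:
  Surface 1: 7.1 * 0.49 = 3.479
  Surface 2: 74.3 * 0.2 = 14.86
  Surface 3: 28.4 * 0.63 = 17.892
Formula: A = sum(Si * alpha_i)
A = 3.479 + 14.86 + 17.892
A = 36.23

36.23 sabins


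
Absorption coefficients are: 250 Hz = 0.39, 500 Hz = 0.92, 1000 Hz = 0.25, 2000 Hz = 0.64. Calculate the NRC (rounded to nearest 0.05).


Given values:
  a_250 = 0.39, a_500 = 0.92
  a_1000 = 0.25, a_2000 = 0.64
Formula: NRC = (a250 + a500 + a1000 + a2000) / 4
Sum = 0.39 + 0.92 + 0.25 + 0.64 = 2.2
NRC = 2.2 / 4 = 0.55
Rounded to nearest 0.05: 0.55

0.55


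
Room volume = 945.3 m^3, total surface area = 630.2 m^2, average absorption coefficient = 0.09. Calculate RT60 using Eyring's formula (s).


Given values:
  V = 945.3 m^3, S = 630.2 m^2, alpha = 0.09
Formula: RT60 = 0.161 * V / (-S * ln(1 - alpha))
Compute ln(1 - 0.09) = ln(0.91) = -0.094311
Denominator: -630.2 * -0.094311 = 59.4348
Numerator: 0.161 * 945.3 = 152.1933
RT60 = 152.1933 / 59.4348 = 2.561

2.561 s


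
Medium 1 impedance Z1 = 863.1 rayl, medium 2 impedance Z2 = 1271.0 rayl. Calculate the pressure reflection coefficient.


Given values:
  Z1 = 863.1 rayl, Z2 = 1271.0 rayl
Formula: R = (Z2 - Z1) / (Z2 + Z1)
Numerator: Z2 - Z1 = 1271.0 - 863.1 = 407.9
Denominator: Z2 + Z1 = 1271.0 + 863.1 = 2134.1
R = 407.9 / 2134.1 = 0.1911

0.1911


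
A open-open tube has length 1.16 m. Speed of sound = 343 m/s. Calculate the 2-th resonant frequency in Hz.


Given values:
  Tube type: open-open, L = 1.16 m, c = 343 m/s, n = 2
Formula: f_n = n * c / (2 * L)
Compute 2 * L = 2 * 1.16 = 2.32
f = 2 * 343 / 2.32
f = 295.69

295.69 Hz


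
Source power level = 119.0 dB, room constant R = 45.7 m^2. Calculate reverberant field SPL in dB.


Given values:
  Lw = 119.0 dB, R = 45.7 m^2
Formula: SPL = Lw + 10 * log10(4 / R)
Compute 4 / R = 4 / 45.7 = 0.087527
Compute 10 * log10(0.087527) = -10.5786
SPL = 119.0 + (-10.5786) = 108.42

108.42 dB


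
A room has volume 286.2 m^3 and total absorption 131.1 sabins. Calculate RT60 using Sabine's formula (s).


Given values:
  V = 286.2 m^3
  A = 131.1 sabins
Formula: RT60 = 0.161 * V / A
Numerator: 0.161 * 286.2 = 46.0782
RT60 = 46.0782 / 131.1 = 0.351

0.351 s


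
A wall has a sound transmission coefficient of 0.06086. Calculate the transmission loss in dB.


Given values:
  tau = 0.06086
Formula: TL = 10 * log10(1 / tau)
Compute 1 / tau = 1 / 0.06086 = 16.4312
Compute log10(16.4312) = 1.215669
TL = 10 * 1.215669 = 12.16

12.16 dB


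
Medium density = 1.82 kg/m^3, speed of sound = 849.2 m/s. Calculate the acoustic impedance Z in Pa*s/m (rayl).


Given values:
  rho = 1.82 kg/m^3
  c = 849.2 m/s
Formula: Z = rho * c
Z = 1.82 * 849.2
Z = 1545.54

1545.54 rayl


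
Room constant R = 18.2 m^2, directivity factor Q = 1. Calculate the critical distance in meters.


Given values:
  R = 18.2 m^2, Q = 1
Formula: d_c = 0.141 * sqrt(Q * R)
Compute Q * R = 1 * 18.2 = 18.2
Compute sqrt(18.2) = 4.2661
d_c = 0.141 * 4.2661 = 0.602

0.602 m


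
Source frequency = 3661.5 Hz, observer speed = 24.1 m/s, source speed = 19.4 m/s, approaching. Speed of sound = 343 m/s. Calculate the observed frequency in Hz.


Given values:
  f_s = 3661.5 Hz, v_o = 24.1 m/s, v_s = 19.4 m/s
  Direction: approaching
Formula: f_o = f_s * (c + v_o) / (c - v_s)
Numerator: c + v_o = 343 + 24.1 = 367.1
Denominator: c - v_s = 343 - 19.4 = 323.6
f_o = 3661.5 * 367.1 / 323.6 = 4153.7

4153.7 Hz


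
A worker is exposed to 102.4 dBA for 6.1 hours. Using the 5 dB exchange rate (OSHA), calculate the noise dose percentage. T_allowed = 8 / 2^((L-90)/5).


Given values:
  L = 102.4 dBA, T = 6.1 hours
Formula: T_allowed = 8 / 2^((L - 90) / 5)
Compute exponent: (102.4 - 90) / 5 = 2.48
Compute 2^(2.48) = 5.578975
T_allowed = 8 / 5.578975 = 1.433955 hours
Dose = (T / T_allowed) * 100
Dose = (6.1 / 1.433955) * 100 = 425.4

425.4 %


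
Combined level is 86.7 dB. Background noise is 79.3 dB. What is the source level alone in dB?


Given values:
  L_total = 86.7 dB, L_bg = 79.3 dB
Formula: L_source = 10 * log10(10^(L_total/10) - 10^(L_bg/10))
Convert to linear:
  10^(86.7/10) = 467735141.2872
  10^(79.3/10) = 85113803.8202
Difference: 467735141.2872 - 85113803.8202 = 382621337.467
L_source = 10 * log10(382621337.467) = 85.83

85.83 dB


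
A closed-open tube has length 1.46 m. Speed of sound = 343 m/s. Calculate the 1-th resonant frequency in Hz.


Given values:
  Tube type: closed-open, L = 1.46 m, c = 343 m/s, n = 1
Formula: f_n = (2n - 1) * c / (4 * L)
Compute 2n - 1 = 2*1 - 1 = 1
Compute 4 * L = 4 * 1.46 = 5.84
f = 1 * 343 / 5.84
f = 58.73

58.73 Hz


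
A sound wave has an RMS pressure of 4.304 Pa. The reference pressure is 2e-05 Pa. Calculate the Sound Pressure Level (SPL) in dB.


Given values:
  p = 4.304 Pa
  p_ref = 2e-05 Pa
Formula: SPL = 20 * log10(p / p_ref)
Compute ratio: p / p_ref = 4.304 / 2e-05 = 215200
Compute log10: log10(215200) = 5.332842
Multiply: SPL = 20 * 5.332842 = 106.66

106.66 dB


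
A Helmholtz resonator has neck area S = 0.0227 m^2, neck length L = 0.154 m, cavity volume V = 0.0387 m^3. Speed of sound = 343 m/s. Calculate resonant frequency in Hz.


Given values:
  S = 0.0227 m^2, L = 0.154 m, V = 0.0387 m^3, c = 343 m/s
Formula: f = (c / (2*pi)) * sqrt(S / (V * L))
Compute V * L = 0.0387 * 0.154 = 0.0059598
Compute S / (V * L) = 0.0227 / 0.0059598 = 3.8089
Compute sqrt(3.8089) = 1.95164
Compute c / (2*pi) = 343 / 6.283185 = 54.590148
f = 54.590148 * 1.95164 = 106.54

106.54 Hz


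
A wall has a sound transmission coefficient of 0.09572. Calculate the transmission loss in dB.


Given values:
  tau = 0.09572
Formula: TL = 10 * log10(1 / tau)
Compute 1 / tau = 1 / 0.09572 = 10.4471
Compute log10(10.4471) = 1.018996
TL = 10 * 1.018996 = 10.19

10.19 dB


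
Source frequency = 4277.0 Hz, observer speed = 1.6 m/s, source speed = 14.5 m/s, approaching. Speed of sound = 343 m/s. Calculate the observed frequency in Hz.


Given values:
  f_s = 4277.0 Hz, v_o = 1.6 m/s, v_s = 14.5 m/s
  Direction: approaching
Formula: f_o = f_s * (c + v_o) / (c - v_s)
Numerator: c + v_o = 343 + 1.6 = 344.6
Denominator: c - v_s = 343 - 14.5 = 328.5
f_o = 4277.0 * 344.6 / 328.5 = 4486.62

4486.62 Hz


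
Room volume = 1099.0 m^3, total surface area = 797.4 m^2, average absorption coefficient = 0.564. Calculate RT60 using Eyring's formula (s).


Given values:
  V = 1099.0 m^3, S = 797.4 m^2, alpha = 0.564
Formula: RT60 = 0.161 * V / (-S * ln(1 - alpha))
Compute ln(1 - 0.564) = ln(0.436) = -0.830113
Denominator: -797.4 * -0.830113 = 661.9321
Numerator: 0.161 * 1099.0 = 176.939
RT60 = 176.939 / 661.9321 = 0.267

0.267 s


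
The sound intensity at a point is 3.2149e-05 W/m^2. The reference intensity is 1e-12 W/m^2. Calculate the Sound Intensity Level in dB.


Given values:
  I = 3.2149e-05 W/m^2
  I_ref = 1e-12 W/m^2
Formula: SIL = 10 * log10(I / I_ref)
Compute ratio: I / I_ref = 32149000
Compute log10: log10(32149000) = 7.507167
Multiply: SIL = 10 * 7.507167 = 75.07

75.07 dB


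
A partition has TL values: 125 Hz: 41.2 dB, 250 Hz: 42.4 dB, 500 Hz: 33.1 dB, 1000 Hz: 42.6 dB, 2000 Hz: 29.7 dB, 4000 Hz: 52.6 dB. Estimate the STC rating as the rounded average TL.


Given TL values at each frequency:
  125 Hz: 41.2 dB
  250 Hz: 42.4 dB
  500 Hz: 33.1 dB
  1000 Hz: 42.6 dB
  2000 Hz: 29.7 dB
  4000 Hz: 52.6 dB
Formula: STC ~ round(average of TL values)
Sum = 41.2 + 42.4 + 33.1 + 42.6 + 29.7 + 52.6 = 241.6
Average = 241.6 / 6 = 40.27
Rounded: 40

40


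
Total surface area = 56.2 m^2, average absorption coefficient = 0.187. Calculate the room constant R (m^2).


Given values:
  S = 56.2 m^2, alpha = 0.187
Formula: R = S * alpha / (1 - alpha)
Numerator: 56.2 * 0.187 = 10.5094
Denominator: 1 - 0.187 = 0.813
R = 10.5094 / 0.813 = 12.93

12.93 m^2


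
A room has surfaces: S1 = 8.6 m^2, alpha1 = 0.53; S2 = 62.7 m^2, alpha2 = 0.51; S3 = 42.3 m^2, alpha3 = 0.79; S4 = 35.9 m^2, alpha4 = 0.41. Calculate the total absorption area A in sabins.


Given surfaces:
  Surface 1: 8.6 * 0.53 = 4.558
  Surface 2: 62.7 * 0.51 = 31.977
  Surface 3: 42.3 * 0.79 = 33.417
  Surface 4: 35.9 * 0.41 = 14.719
Formula: A = sum(Si * alpha_i)
A = 4.558 + 31.977 + 33.417 + 14.719
A = 84.67

84.67 sabins


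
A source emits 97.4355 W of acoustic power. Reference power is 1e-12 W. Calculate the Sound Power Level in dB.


Given values:
  W = 97.4355 W
  W_ref = 1e-12 W
Formula: SWL = 10 * log10(W / W_ref)
Compute ratio: W / W_ref = 97435500000000
Compute log10: log10(97435500000000) = 13.988717
Multiply: SWL = 10 * 13.988717 = 139.89

139.89 dB


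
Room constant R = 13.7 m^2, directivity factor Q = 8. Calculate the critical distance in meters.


Given values:
  R = 13.7 m^2, Q = 8
Formula: d_c = 0.141 * sqrt(Q * R)
Compute Q * R = 8 * 13.7 = 109.6
Compute sqrt(109.6) = 10.469
d_c = 0.141 * 10.469 = 1.476

1.476 m


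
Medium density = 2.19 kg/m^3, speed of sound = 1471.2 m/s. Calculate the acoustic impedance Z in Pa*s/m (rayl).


Given values:
  rho = 2.19 kg/m^3
  c = 1471.2 m/s
Formula: Z = rho * c
Z = 2.19 * 1471.2
Z = 3221.93

3221.93 rayl


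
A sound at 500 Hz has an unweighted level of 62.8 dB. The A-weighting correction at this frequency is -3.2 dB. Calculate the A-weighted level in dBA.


Given values:
  SPL = 62.8 dB
  A-weighting at 500 Hz = -3.2 dB
Formula: L_A = SPL + A_weight
L_A = 62.8 + (-3.2)
L_A = 59.6

59.6 dBA


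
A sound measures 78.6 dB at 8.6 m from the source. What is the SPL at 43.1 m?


Given values:
  SPL1 = 78.6 dB, r1 = 8.6 m, r2 = 43.1 m
Formula: SPL2 = SPL1 - 20 * log10(r2 / r1)
Compute ratio: r2 / r1 = 43.1 / 8.6 = 5.0116
Compute log10: log10(5.0116) = 0.699976
Compute drop: 20 * 0.699976 = 13.9995
SPL2 = 78.6 - 13.9995 = 64.6

64.6 dB


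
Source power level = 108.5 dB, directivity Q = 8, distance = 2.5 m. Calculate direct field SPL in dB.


Given values:
  Lw = 108.5 dB, Q = 8, r = 2.5 m
Formula: SPL = Lw + 10 * log10(Q / (4 * pi * r^2))
Compute 4 * pi * r^2 = 4 * pi * 2.5^2 = 78.5398
Compute Q / denom = 8 / 78.5398 = 0.10185918
Compute 10 * log10(0.10185918) = -9.92
SPL = 108.5 + (-9.92) = 98.58

98.58 dB


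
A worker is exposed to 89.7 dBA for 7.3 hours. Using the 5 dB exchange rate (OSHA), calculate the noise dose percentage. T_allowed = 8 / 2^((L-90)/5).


Given values:
  L = 89.7 dBA, T = 7.3 hours
Formula: T_allowed = 8 / 2^((L - 90) / 5)
Compute exponent: (89.7 - 90) / 5 = -0.06
Compute 2^(-0.06) = 0.959264
T_allowed = 8 / 0.959264 = 8.339727 hours
Dose = (T / T_allowed) * 100
Dose = (7.3 / 8.339727) * 100 = 87.53

87.53 %


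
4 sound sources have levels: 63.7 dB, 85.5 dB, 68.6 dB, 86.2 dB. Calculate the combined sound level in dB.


Formula: L_total = 10 * log10( sum(10^(Li/10)) )
  Source 1: 10^(63.7/10) = 2344228.8153
  Source 2: 10^(85.5/10) = 354813389.2336
  Source 3: 10^(68.6/10) = 7244359.6007
  Source 4: 10^(86.2/10) = 416869383.4703
Sum of linear values = 781271361.1199
L_total = 10 * log10(781271361.1199) = 88.93

88.93 dB


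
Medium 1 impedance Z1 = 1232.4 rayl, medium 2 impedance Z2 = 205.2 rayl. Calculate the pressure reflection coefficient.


Given values:
  Z1 = 1232.4 rayl, Z2 = 205.2 rayl
Formula: R = (Z2 - Z1) / (Z2 + Z1)
Numerator: Z2 - Z1 = 205.2 - 1232.4 = -1027.2
Denominator: Z2 + Z1 = 205.2 + 1232.4 = 1437.6
R = -1027.2 / 1437.6 = -0.7145

-0.7145


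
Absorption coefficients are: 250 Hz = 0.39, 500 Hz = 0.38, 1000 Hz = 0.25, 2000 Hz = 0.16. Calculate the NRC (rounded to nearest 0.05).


Given values:
  a_250 = 0.39, a_500 = 0.38
  a_1000 = 0.25, a_2000 = 0.16
Formula: NRC = (a250 + a500 + a1000 + a2000) / 4
Sum = 0.39 + 0.38 + 0.25 + 0.16 = 1.18
NRC = 1.18 / 4 = 0.295
Rounded to nearest 0.05: 0.3

0.3


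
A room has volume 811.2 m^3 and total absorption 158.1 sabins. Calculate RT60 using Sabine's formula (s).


Given values:
  V = 811.2 m^3
  A = 158.1 sabins
Formula: RT60 = 0.161 * V / A
Numerator: 0.161 * 811.2 = 130.6032
RT60 = 130.6032 / 158.1 = 0.826

0.826 s


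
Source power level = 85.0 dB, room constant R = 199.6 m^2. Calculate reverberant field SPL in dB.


Given values:
  Lw = 85.0 dB, R = 199.6 m^2
Formula: SPL = Lw + 10 * log10(4 / R)
Compute 4 / R = 4 / 199.6 = 0.02004
Compute 10 * log10(0.02004) = -16.981
SPL = 85.0 + (-16.981) = 68.02

68.02 dB


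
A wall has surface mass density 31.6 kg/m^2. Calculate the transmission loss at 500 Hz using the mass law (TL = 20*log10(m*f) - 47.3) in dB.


Given values:
  m = 31.6 kg/m^2, f = 500 Hz
Formula: TL = 20 * log10(m * f) - 47.3
Compute m * f = 31.6 * 500 = 15800.0
Compute log10(15800.0) = 4.198657
Compute 20 * 4.198657 = 83.9731
TL = 83.9731 - 47.3 = 36.67

36.67 dB


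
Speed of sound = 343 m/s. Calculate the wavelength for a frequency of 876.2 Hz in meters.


Given values:
  c = 343 m/s, f = 876.2 Hz
Formula: lambda = c / f
lambda = 343 / 876.2
lambda = 0.3915

0.3915 m


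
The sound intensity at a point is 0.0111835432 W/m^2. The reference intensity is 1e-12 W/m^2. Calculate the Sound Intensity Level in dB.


Given values:
  I = 0.0111835432 W/m^2
  I_ref = 1e-12 W/m^2
Formula: SIL = 10 * log10(I / I_ref)
Compute ratio: I / I_ref = 11183543200
Compute log10: log10(11183543200) = 10.048579
Multiply: SIL = 10 * 10.048579 = 100.49

100.49 dB


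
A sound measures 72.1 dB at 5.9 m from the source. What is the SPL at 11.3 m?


Given values:
  SPL1 = 72.1 dB, r1 = 5.9 m, r2 = 11.3 m
Formula: SPL2 = SPL1 - 20 * log10(r2 / r1)
Compute ratio: r2 / r1 = 11.3 / 5.9 = 1.9153
Compute log10: log10(1.9153) = 0.282237
Compute drop: 20 * 0.282237 = 5.6447
SPL2 = 72.1 - 5.6447 = 66.46

66.46 dB


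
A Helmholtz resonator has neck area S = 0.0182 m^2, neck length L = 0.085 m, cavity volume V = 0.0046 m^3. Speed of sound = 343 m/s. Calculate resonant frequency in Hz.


Given values:
  S = 0.0182 m^2, L = 0.085 m, V = 0.0046 m^3, c = 343 m/s
Formula: f = (c / (2*pi)) * sqrt(S / (V * L))
Compute V * L = 0.0046 * 0.085 = 0.000391
Compute S / (V * L) = 0.0182 / 0.000391 = 46.5473
Compute sqrt(46.5473) = 6.822558
Compute c / (2*pi) = 343 / 6.283185 = 54.590148
f = 54.590148 * 6.822558 = 372.44

372.44 Hz


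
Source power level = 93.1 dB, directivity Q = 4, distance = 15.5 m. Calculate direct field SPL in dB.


Given values:
  Lw = 93.1 dB, Q = 4, r = 15.5 m
Formula: SPL = Lw + 10 * log10(Q / (4 * pi * r^2))
Compute 4 * pi * r^2 = 4 * pi * 15.5^2 = 3019.0705
Compute Q / denom = 4 / 3019.0705 = 0.00132491
Compute 10 * log10(0.00132491) = -28.7781
SPL = 93.1 + (-28.7781) = 64.32

64.32 dB


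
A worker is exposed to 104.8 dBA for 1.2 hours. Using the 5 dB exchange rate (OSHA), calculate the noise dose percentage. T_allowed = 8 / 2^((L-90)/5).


Given values:
  L = 104.8 dBA, T = 1.2 hours
Formula: T_allowed = 8 / 2^((L - 90) / 5)
Compute exponent: (104.8 - 90) / 5 = 2.96
Compute 2^(2.96) = 7.78124
T_allowed = 8 / 7.78124 = 1.028114 hours
Dose = (T / T_allowed) * 100
Dose = (1.2 / 1.028114) * 100 = 116.72

116.72 %


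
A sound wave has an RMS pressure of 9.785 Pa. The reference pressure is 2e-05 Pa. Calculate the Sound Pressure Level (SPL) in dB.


Given values:
  p = 9.785 Pa
  p_ref = 2e-05 Pa
Formula: SPL = 20 * log10(p / p_ref)
Compute ratio: p / p_ref = 9.785 / 2e-05 = 489250
Compute log10: log10(489250) = 5.689531
Multiply: SPL = 20 * 5.689531 = 113.79

113.79 dB


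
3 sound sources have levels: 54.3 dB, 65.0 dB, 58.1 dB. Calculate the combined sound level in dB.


Formula: L_total = 10 * log10( sum(10^(Li/10)) )
  Source 1: 10^(54.3/10) = 269153.4804
  Source 2: 10^(65.0/10) = 3162277.6602
  Source 3: 10^(58.1/10) = 645654.229
Sum of linear values = 4077085.3696
L_total = 10 * log10(4077085.3696) = 66.1

66.1 dB


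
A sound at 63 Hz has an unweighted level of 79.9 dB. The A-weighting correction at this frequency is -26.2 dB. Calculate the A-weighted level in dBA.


Given values:
  SPL = 79.9 dB
  A-weighting at 63 Hz = -26.2 dB
Formula: L_A = SPL + A_weight
L_A = 79.9 + (-26.2)
L_A = 53.7

53.7 dBA


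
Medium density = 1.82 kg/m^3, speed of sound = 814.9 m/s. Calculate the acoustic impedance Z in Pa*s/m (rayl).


Given values:
  rho = 1.82 kg/m^3
  c = 814.9 m/s
Formula: Z = rho * c
Z = 1.82 * 814.9
Z = 1483.12

1483.12 rayl


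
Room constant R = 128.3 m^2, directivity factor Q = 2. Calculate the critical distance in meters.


Given values:
  R = 128.3 m^2, Q = 2
Formula: d_c = 0.141 * sqrt(Q * R)
Compute Q * R = 2 * 128.3 = 256.6
Compute sqrt(256.6) = 16.0187
d_c = 0.141 * 16.0187 = 2.259

2.259 m


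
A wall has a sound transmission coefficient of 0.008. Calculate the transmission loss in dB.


Given values:
  tau = 0.008
Formula: TL = 10 * log10(1 / tau)
Compute 1 / tau = 1 / 0.008 = 125.0
Compute log10(125.0) = 2.09691
TL = 10 * 2.09691 = 20.97

20.97 dB


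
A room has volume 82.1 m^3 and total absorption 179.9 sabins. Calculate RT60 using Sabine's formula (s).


Given values:
  V = 82.1 m^3
  A = 179.9 sabins
Formula: RT60 = 0.161 * V / A
Numerator: 0.161 * 82.1 = 13.2181
RT60 = 13.2181 / 179.9 = 0.073

0.073 s


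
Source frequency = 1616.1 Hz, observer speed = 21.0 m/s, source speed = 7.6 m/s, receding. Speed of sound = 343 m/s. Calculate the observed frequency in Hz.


Given values:
  f_s = 1616.1 Hz, v_o = 21.0 m/s, v_s = 7.6 m/s
  Direction: receding
Formula: f_o = f_s * (c - v_o) / (c + v_s)
Numerator: c - v_o = 343 - 21.0 = 322.0
Denominator: c + v_s = 343 + 7.6 = 350.6
f_o = 1616.1 * 322.0 / 350.6 = 1484.27

1484.27 Hz


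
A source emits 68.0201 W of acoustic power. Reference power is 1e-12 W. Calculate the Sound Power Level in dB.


Given values:
  W = 68.0201 W
  W_ref = 1e-12 W
Formula: SWL = 10 * log10(W / W_ref)
Compute ratio: W / W_ref = 68020100000000
Compute log10: log10(68020100000000) = 13.832637
Multiply: SWL = 10 * 13.832637 = 138.33

138.33 dB


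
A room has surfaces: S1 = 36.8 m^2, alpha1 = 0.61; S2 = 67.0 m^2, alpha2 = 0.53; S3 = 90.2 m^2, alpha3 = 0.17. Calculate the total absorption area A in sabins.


Given surfaces:
  Surface 1: 36.8 * 0.61 = 22.448
  Surface 2: 67.0 * 0.53 = 35.51
  Surface 3: 90.2 * 0.17 = 15.334
Formula: A = sum(Si * alpha_i)
A = 22.448 + 35.51 + 15.334
A = 73.29

73.29 sabins


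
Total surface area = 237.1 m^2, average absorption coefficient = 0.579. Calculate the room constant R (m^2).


Given values:
  S = 237.1 m^2, alpha = 0.579
Formula: R = S * alpha / (1 - alpha)
Numerator: 237.1 * 0.579 = 137.2809
Denominator: 1 - 0.579 = 0.421
R = 137.2809 / 0.421 = 326.08

326.08 m^2


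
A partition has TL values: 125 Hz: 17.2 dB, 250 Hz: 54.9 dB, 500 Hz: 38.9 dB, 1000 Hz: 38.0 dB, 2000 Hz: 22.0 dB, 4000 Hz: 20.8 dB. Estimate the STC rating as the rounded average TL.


Given TL values at each frequency:
  125 Hz: 17.2 dB
  250 Hz: 54.9 dB
  500 Hz: 38.9 dB
  1000 Hz: 38.0 dB
  2000 Hz: 22.0 dB
  4000 Hz: 20.8 dB
Formula: STC ~ round(average of TL values)
Sum = 17.2 + 54.9 + 38.9 + 38.0 + 22.0 + 20.8 = 191.8
Average = 191.8 / 6 = 31.97
Rounded: 32

32


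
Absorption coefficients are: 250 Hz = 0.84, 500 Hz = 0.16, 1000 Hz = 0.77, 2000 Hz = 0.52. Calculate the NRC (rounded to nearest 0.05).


Given values:
  a_250 = 0.84, a_500 = 0.16
  a_1000 = 0.77, a_2000 = 0.52
Formula: NRC = (a250 + a500 + a1000 + a2000) / 4
Sum = 0.84 + 0.16 + 0.77 + 0.52 = 2.29
NRC = 2.29 / 4 = 0.5725
Rounded to nearest 0.05: 0.55

0.55


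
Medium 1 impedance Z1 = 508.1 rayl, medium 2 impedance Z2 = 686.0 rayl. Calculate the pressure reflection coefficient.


Given values:
  Z1 = 508.1 rayl, Z2 = 686.0 rayl
Formula: R = (Z2 - Z1) / (Z2 + Z1)
Numerator: Z2 - Z1 = 686.0 - 508.1 = 177.9
Denominator: Z2 + Z1 = 686.0 + 508.1 = 1194.1
R = 177.9 / 1194.1 = 0.149

0.149


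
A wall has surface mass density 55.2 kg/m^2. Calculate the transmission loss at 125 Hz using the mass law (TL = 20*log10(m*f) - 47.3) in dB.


Given values:
  m = 55.2 kg/m^2, f = 125 Hz
Formula: TL = 20 * log10(m * f) - 47.3
Compute m * f = 55.2 * 125 = 6900.0
Compute log10(6900.0) = 3.838849
Compute 20 * 3.838849 = 76.777
TL = 76.777 - 47.3 = 29.48

29.48 dB


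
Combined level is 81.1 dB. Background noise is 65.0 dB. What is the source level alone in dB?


Given values:
  L_total = 81.1 dB, L_bg = 65.0 dB
Formula: L_source = 10 * log10(10^(L_total/10) - 10^(L_bg/10))
Convert to linear:
  10^(81.1/10) = 128824955.1693
  10^(65.0/10) = 3162277.6602
Difference: 128824955.1693 - 3162277.6602 = 125662677.5091
L_source = 10 * log10(125662677.5091) = 80.99

80.99 dB


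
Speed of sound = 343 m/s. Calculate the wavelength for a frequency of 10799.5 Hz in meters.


Given values:
  c = 343 m/s, f = 10799.5 Hz
Formula: lambda = c / f
lambda = 343 / 10799.5
lambda = 0.0318

0.0318 m


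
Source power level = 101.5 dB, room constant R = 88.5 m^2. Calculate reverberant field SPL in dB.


Given values:
  Lw = 101.5 dB, R = 88.5 m^2
Formula: SPL = Lw + 10 * log10(4 / R)
Compute 4 / R = 4 / 88.5 = 0.045198
Compute 10 * log10(0.045198) = -13.4488
SPL = 101.5 + (-13.4488) = 88.05

88.05 dB


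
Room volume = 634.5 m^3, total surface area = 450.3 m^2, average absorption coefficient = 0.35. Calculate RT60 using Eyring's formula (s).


Given values:
  V = 634.5 m^3, S = 450.3 m^2, alpha = 0.35
Formula: RT60 = 0.161 * V / (-S * ln(1 - alpha))
Compute ln(1 - 0.35) = ln(0.65) = -0.430783
Denominator: -450.3 * -0.430783 = 193.9816
Numerator: 0.161 * 634.5 = 102.1545
RT60 = 102.1545 / 193.9816 = 0.527

0.527 s


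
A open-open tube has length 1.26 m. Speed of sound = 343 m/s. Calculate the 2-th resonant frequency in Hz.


Given values:
  Tube type: open-open, L = 1.26 m, c = 343 m/s, n = 2
Formula: f_n = n * c / (2 * L)
Compute 2 * L = 2 * 1.26 = 2.52
f = 2 * 343 / 2.52
f = 272.22

272.22 Hz


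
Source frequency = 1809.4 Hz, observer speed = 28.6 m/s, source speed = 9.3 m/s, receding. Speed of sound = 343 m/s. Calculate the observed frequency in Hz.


Given values:
  f_s = 1809.4 Hz, v_o = 28.6 m/s, v_s = 9.3 m/s
  Direction: receding
Formula: f_o = f_s * (c - v_o) / (c + v_s)
Numerator: c - v_o = 343 - 28.6 = 314.4
Denominator: c + v_s = 343 + 9.3 = 352.3
f_o = 1809.4 * 314.4 / 352.3 = 1614.75

1614.75 Hz


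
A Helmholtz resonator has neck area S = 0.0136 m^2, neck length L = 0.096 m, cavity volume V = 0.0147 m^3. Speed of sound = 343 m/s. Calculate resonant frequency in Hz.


Given values:
  S = 0.0136 m^2, L = 0.096 m, V = 0.0147 m^3, c = 343 m/s
Formula: f = (c / (2*pi)) * sqrt(S / (V * L))
Compute V * L = 0.0147 * 0.096 = 0.0014112
Compute S / (V * L) = 0.0136 / 0.0014112 = 9.6372
Compute sqrt(9.6372) = 3.104384
Compute c / (2*pi) = 343 / 6.283185 = 54.590148
f = 54.590148 * 3.104384 = 169.47

169.47 Hz


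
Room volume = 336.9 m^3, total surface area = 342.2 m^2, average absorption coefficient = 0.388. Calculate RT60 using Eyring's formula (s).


Given values:
  V = 336.9 m^3, S = 342.2 m^2, alpha = 0.388
Formula: RT60 = 0.161 * V / (-S * ln(1 - alpha))
Compute ln(1 - 0.388) = ln(0.612) = -0.491023
Denominator: -342.2 * -0.491023 = 168.0281
Numerator: 0.161 * 336.9 = 54.2409
RT60 = 54.2409 / 168.0281 = 0.323

0.323 s


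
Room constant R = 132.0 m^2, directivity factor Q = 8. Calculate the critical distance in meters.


Given values:
  R = 132.0 m^2, Q = 8
Formula: d_c = 0.141 * sqrt(Q * R)
Compute Q * R = 8 * 132.0 = 1056.0
Compute sqrt(1056.0) = 32.4962
d_c = 0.141 * 32.4962 = 4.582

4.582 m


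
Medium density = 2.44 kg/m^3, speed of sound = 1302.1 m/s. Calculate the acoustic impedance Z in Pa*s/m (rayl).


Given values:
  rho = 2.44 kg/m^3
  c = 1302.1 m/s
Formula: Z = rho * c
Z = 2.44 * 1302.1
Z = 3177.12

3177.12 rayl


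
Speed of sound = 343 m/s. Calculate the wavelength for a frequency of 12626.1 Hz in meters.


Given values:
  c = 343 m/s, f = 12626.1 Hz
Formula: lambda = c / f
lambda = 343 / 12626.1
lambda = 0.0272

0.0272 m


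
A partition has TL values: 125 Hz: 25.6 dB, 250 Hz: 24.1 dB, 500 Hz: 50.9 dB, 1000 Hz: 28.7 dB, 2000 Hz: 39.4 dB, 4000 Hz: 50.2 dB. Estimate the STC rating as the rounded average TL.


Given TL values at each frequency:
  125 Hz: 25.6 dB
  250 Hz: 24.1 dB
  500 Hz: 50.9 dB
  1000 Hz: 28.7 dB
  2000 Hz: 39.4 dB
  4000 Hz: 50.2 dB
Formula: STC ~ round(average of TL values)
Sum = 25.6 + 24.1 + 50.9 + 28.7 + 39.4 + 50.2 = 218.9
Average = 218.9 / 6 = 36.48
Rounded: 36

36


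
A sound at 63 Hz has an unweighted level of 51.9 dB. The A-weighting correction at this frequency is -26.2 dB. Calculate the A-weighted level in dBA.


Given values:
  SPL = 51.9 dB
  A-weighting at 63 Hz = -26.2 dB
Formula: L_A = SPL + A_weight
L_A = 51.9 + (-26.2)
L_A = 25.7

25.7 dBA


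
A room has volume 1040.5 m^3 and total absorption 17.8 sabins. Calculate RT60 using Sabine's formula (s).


Given values:
  V = 1040.5 m^3
  A = 17.8 sabins
Formula: RT60 = 0.161 * V / A
Numerator: 0.161 * 1040.5 = 167.5205
RT60 = 167.5205 / 17.8 = 9.411

9.411 s


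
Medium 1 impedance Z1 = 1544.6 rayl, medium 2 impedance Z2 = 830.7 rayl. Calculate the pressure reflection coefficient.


Given values:
  Z1 = 1544.6 rayl, Z2 = 830.7 rayl
Formula: R = (Z2 - Z1) / (Z2 + Z1)
Numerator: Z2 - Z1 = 830.7 - 1544.6 = -713.9
Denominator: Z2 + Z1 = 830.7 + 1544.6 = 2375.3
R = -713.9 / 2375.3 = -0.3006

-0.3006


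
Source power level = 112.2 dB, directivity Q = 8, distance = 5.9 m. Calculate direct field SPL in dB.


Given values:
  Lw = 112.2 dB, Q = 8, r = 5.9 m
Formula: SPL = Lw + 10 * log10(Q / (4 * pi * r^2))
Compute 4 * pi * r^2 = 4 * pi * 5.9^2 = 437.4354
Compute Q / denom = 8 / 437.4354 = 0.01828841
Compute 10 * log10(0.01828841) = -17.3782
SPL = 112.2 + (-17.3782) = 94.82

94.82 dB


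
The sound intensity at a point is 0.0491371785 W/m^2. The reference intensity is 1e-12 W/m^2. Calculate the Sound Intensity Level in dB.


Given values:
  I = 0.0491371785 W/m^2
  I_ref = 1e-12 W/m^2
Formula: SIL = 10 * log10(I / I_ref)
Compute ratio: I / I_ref = 49137178500
Compute log10: log10(49137178500) = 10.69141
Multiply: SIL = 10 * 10.69141 = 106.91

106.91 dB


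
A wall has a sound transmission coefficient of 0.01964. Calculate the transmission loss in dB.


Given values:
  tau = 0.01964
Formula: TL = 10 * log10(1 / tau)
Compute 1 / tau = 1 / 0.01964 = 50.9165
Compute log10(50.9165) = 1.706859
TL = 10 * 1.706859 = 17.07

17.07 dB


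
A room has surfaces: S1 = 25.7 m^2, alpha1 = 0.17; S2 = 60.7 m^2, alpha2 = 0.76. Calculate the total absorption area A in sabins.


Given surfaces:
  Surface 1: 25.7 * 0.17 = 4.369
  Surface 2: 60.7 * 0.76 = 46.132
Formula: A = sum(Si * alpha_i)
A = 4.369 + 46.132
A = 50.5

50.5 sabins


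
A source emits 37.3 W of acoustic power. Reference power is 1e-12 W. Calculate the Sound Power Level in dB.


Given values:
  W = 37.3 W
  W_ref = 1e-12 W
Formula: SWL = 10 * log10(W / W_ref)
Compute ratio: W / W_ref = 37300000000000
Compute log10: log10(37300000000000) = 13.571709
Multiply: SWL = 10 * 13.571709 = 135.72

135.72 dB


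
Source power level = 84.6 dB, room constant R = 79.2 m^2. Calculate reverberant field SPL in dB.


Given values:
  Lw = 84.6 dB, R = 79.2 m^2
Formula: SPL = Lw + 10 * log10(4 / R)
Compute 4 / R = 4 / 79.2 = 0.050505
Compute 10 * log10(0.050505) = -12.9667
SPL = 84.6 + (-12.9667) = 71.63

71.63 dB


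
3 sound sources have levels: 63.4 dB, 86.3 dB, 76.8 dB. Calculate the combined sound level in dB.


Formula: L_total = 10 * log10( sum(10^(Li/10)) )
  Source 1: 10^(63.4/10) = 2187761.6239
  Source 2: 10^(86.3/10) = 426579518.8016
  Source 3: 10^(76.8/10) = 47863009.2323
Sum of linear values = 476630289.6578
L_total = 10 * log10(476630289.6578) = 86.78

86.78 dB


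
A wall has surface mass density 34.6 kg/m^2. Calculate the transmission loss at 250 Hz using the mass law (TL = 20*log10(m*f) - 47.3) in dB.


Given values:
  m = 34.6 kg/m^2, f = 250 Hz
Formula: TL = 20 * log10(m * f) - 47.3
Compute m * f = 34.6 * 250 = 8650.0
Compute log10(8650.0) = 3.937016
Compute 20 * 3.937016 = 78.7403
TL = 78.7403 - 47.3 = 31.44

31.44 dB


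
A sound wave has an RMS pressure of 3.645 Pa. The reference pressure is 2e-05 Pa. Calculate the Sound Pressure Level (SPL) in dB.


Given values:
  p = 3.645 Pa
  p_ref = 2e-05 Pa
Formula: SPL = 20 * log10(p / p_ref)
Compute ratio: p / p_ref = 3.645 / 2e-05 = 182250
Compute log10: log10(182250) = 5.260668
Multiply: SPL = 20 * 5.260668 = 105.21

105.21 dB


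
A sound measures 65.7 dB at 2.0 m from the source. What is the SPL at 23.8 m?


Given values:
  SPL1 = 65.7 dB, r1 = 2.0 m, r2 = 23.8 m
Formula: SPL2 = SPL1 - 20 * log10(r2 / r1)
Compute ratio: r2 / r1 = 23.8 / 2.0 = 11.9
Compute log10: log10(11.9) = 1.075547
Compute drop: 20 * 1.075547 = 21.5109
SPL2 = 65.7 - 21.5109 = 44.19

44.19 dB


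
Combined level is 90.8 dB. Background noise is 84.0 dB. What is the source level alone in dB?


Given values:
  L_total = 90.8 dB, L_bg = 84.0 dB
Formula: L_source = 10 * log10(10^(L_total/10) - 10^(L_bg/10))
Convert to linear:
  10^(90.8/10) = 1202264434.6174
  10^(84.0/10) = 251188643.151
Difference: 1202264434.6174 - 251188643.151 = 951075791.4664
L_source = 10 * log10(951075791.4664) = 89.78

89.78 dB


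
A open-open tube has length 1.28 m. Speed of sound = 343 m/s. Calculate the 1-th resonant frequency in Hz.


Given values:
  Tube type: open-open, L = 1.28 m, c = 343 m/s, n = 1
Formula: f_n = n * c / (2 * L)
Compute 2 * L = 2 * 1.28 = 2.56
f = 1 * 343 / 2.56
f = 133.98

133.98 Hz


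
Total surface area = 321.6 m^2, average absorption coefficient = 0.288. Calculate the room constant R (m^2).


Given values:
  S = 321.6 m^2, alpha = 0.288
Formula: R = S * alpha / (1 - alpha)
Numerator: 321.6 * 0.288 = 92.6208
Denominator: 1 - 0.288 = 0.712
R = 92.6208 / 0.712 = 130.09

130.09 m^2


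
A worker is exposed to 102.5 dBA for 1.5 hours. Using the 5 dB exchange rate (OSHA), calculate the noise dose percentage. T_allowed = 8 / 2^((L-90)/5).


Given values:
  L = 102.5 dBA, T = 1.5 hours
Formula: T_allowed = 8 / 2^((L - 90) / 5)
Compute exponent: (102.5 - 90) / 5 = 2.5
Compute 2^(2.5) = 5.656854
T_allowed = 8 / 5.656854 = 1.414214 hours
Dose = (T / T_allowed) * 100
Dose = (1.5 / 1.414214) * 100 = 106.07

106.07 %


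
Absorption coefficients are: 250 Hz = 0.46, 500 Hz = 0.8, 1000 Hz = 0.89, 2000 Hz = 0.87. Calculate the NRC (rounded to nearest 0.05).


Given values:
  a_250 = 0.46, a_500 = 0.8
  a_1000 = 0.89, a_2000 = 0.87
Formula: NRC = (a250 + a500 + a1000 + a2000) / 4
Sum = 0.46 + 0.8 + 0.89 + 0.87 = 3.02
NRC = 3.02 / 4 = 0.755
Rounded to nearest 0.05: 0.75

0.75


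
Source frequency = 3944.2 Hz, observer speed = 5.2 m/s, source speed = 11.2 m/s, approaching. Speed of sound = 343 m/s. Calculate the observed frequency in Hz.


Given values:
  f_s = 3944.2 Hz, v_o = 5.2 m/s, v_s = 11.2 m/s
  Direction: approaching
Formula: f_o = f_s * (c + v_o) / (c - v_s)
Numerator: c + v_o = 343 + 5.2 = 348.2
Denominator: c - v_s = 343 - 11.2 = 331.8
f_o = 3944.2 * 348.2 / 331.8 = 4139.15

4139.15 Hz


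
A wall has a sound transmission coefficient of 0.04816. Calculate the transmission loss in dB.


Given values:
  tau = 0.04816
Formula: TL = 10 * log10(1 / tau)
Compute 1 / tau = 1 / 0.04816 = 20.7641
Compute log10(20.7641) = 1.317313
TL = 10 * 1.317313 = 13.17

13.17 dB


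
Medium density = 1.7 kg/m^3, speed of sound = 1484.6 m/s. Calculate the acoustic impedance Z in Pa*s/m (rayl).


Given values:
  rho = 1.7 kg/m^3
  c = 1484.6 m/s
Formula: Z = rho * c
Z = 1.7 * 1484.6
Z = 2523.82

2523.82 rayl


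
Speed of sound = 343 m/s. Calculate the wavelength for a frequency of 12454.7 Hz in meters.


Given values:
  c = 343 m/s, f = 12454.7 Hz
Formula: lambda = c / f
lambda = 343 / 12454.7
lambda = 0.0275

0.0275 m


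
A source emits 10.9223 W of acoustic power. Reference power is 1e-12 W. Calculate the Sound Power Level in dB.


Given values:
  W = 10.9223 W
  W_ref = 1e-12 W
Formula: SWL = 10 * log10(W / W_ref)
Compute ratio: W / W_ref = 10922300000000
Compute log10: log10(10922300000000) = 13.038314
Multiply: SWL = 10 * 13.038314 = 130.38

130.38 dB


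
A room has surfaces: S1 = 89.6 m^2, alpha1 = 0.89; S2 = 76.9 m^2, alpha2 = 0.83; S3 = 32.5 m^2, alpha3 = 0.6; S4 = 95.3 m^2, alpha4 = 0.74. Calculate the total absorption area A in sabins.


Given surfaces:
  Surface 1: 89.6 * 0.89 = 79.744
  Surface 2: 76.9 * 0.83 = 63.827
  Surface 3: 32.5 * 0.6 = 19.5
  Surface 4: 95.3 * 0.74 = 70.522
Formula: A = sum(Si * alpha_i)
A = 79.744 + 63.827 + 19.5 + 70.522
A = 233.59

233.59 sabins


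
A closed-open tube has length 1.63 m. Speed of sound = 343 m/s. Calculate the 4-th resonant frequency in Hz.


Given values:
  Tube type: closed-open, L = 1.63 m, c = 343 m/s, n = 4
Formula: f_n = (2n - 1) * c / (4 * L)
Compute 2n - 1 = 2*4 - 1 = 7
Compute 4 * L = 4 * 1.63 = 6.52
f = 7 * 343 / 6.52
f = 368.25

368.25 Hz


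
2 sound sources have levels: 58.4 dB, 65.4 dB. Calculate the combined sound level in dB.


Formula: L_total = 10 * log10( sum(10^(Li/10)) )
  Source 1: 10^(58.4/10) = 691830.9709
  Source 2: 10^(65.4/10) = 3467368.5045
Sum of linear values = 4159199.4754
L_total = 10 * log10(4159199.4754) = 66.19

66.19 dB


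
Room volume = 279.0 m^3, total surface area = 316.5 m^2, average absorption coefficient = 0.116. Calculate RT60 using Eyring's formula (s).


Given values:
  V = 279.0 m^3, S = 316.5 m^2, alpha = 0.116
Formula: RT60 = 0.161 * V / (-S * ln(1 - alpha))
Compute ln(1 - 0.116) = ln(0.884) = -0.123298
Denominator: -316.5 * -0.123298 = 39.0238
Numerator: 0.161 * 279.0 = 44.919
RT60 = 44.919 / 39.0238 = 1.151

1.151 s


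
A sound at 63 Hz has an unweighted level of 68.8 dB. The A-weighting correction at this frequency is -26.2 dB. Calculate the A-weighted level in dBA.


Given values:
  SPL = 68.8 dB
  A-weighting at 63 Hz = -26.2 dB
Formula: L_A = SPL + A_weight
L_A = 68.8 + (-26.2)
L_A = 42.6

42.6 dBA


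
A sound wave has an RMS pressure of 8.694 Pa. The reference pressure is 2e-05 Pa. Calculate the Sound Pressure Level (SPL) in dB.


Given values:
  p = 8.694 Pa
  p_ref = 2e-05 Pa
Formula: SPL = 20 * log10(p / p_ref)
Compute ratio: p / p_ref = 8.694 / 2e-05 = 434700
Compute log10: log10(434700) = 5.63819
Multiply: SPL = 20 * 5.63819 = 112.76

112.76 dB


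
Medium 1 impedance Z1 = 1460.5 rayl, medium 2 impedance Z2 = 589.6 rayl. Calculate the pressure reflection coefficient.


Given values:
  Z1 = 1460.5 rayl, Z2 = 589.6 rayl
Formula: R = (Z2 - Z1) / (Z2 + Z1)
Numerator: Z2 - Z1 = 589.6 - 1460.5 = -870.9
Denominator: Z2 + Z1 = 589.6 + 1460.5 = 2050.1
R = -870.9 / 2050.1 = -0.4248

-0.4248


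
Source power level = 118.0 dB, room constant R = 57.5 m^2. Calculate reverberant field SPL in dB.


Given values:
  Lw = 118.0 dB, R = 57.5 m^2
Formula: SPL = Lw + 10 * log10(4 / R)
Compute 4 / R = 4 / 57.5 = 0.069565
Compute 10 * log10(0.069565) = -11.5761
SPL = 118.0 + (-11.5761) = 106.42

106.42 dB


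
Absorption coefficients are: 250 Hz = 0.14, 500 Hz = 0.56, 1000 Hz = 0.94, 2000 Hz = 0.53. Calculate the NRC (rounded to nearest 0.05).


Given values:
  a_250 = 0.14, a_500 = 0.56
  a_1000 = 0.94, a_2000 = 0.53
Formula: NRC = (a250 + a500 + a1000 + a2000) / 4
Sum = 0.14 + 0.56 + 0.94 + 0.53 = 2.17
NRC = 2.17 / 4 = 0.5425
Rounded to nearest 0.05: 0.55

0.55


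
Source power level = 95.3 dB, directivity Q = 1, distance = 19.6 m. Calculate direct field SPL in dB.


Given values:
  Lw = 95.3 dB, Q = 1, r = 19.6 m
Formula: SPL = Lw + 10 * log10(Q / (4 * pi * r^2))
Compute 4 * pi * r^2 = 4 * pi * 19.6^2 = 4827.4969
Compute Q / denom = 1 / 4827.4969 = 0.00020715
Compute 10 * log10(0.00020715) = -36.8372
SPL = 95.3 + (-36.8372) = 58.46

58.46 dB


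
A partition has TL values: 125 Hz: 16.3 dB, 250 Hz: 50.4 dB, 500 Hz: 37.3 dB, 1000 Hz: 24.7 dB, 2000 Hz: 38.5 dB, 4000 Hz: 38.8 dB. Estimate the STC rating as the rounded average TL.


Given TL values at each frequency:
  125 Hz: 16.3 dB
  250 Hz: 50.4 dB
  500 Hz: 37.3 dB
  1000 Hz: 24.7 dB
  2000 Hz: 38.5 dB
  4000 Hz: 38.8 dB
Formula: STC ~ round(average of TL values)
Sum = 16.3 + 50.4 + 37.3 + 24.7 + 38.5 + 38.8 = 206.0
Average = 206.0 / 6 = 34.33
Rounded: 34

34


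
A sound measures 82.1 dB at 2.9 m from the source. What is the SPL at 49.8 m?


Given values:
  SPL1 = 82.1 dB, r1 = 2.9 m, r2 = 49.8 m
Formula: SPL2 = SPL1 - 20 * log10(r2 / r1)
Compute ratio: r2 / r1 = 49.8 / 2.9 = 17.1724
Compute log10: log10(17.1724) = 1.234831
Compute drop: 20 * 1.234831 = 24.6966
SPL2 = 82.1 - 24.6966 = 57.4

57.4 dB


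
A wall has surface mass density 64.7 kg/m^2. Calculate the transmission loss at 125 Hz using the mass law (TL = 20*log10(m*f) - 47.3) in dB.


Given values:
  m = 64.7 kg/m^2, f = 125 Hz
Formula: TL = 20 * log10(m * f) - 47.3
Compute m * f = 64.7 * 125 = 8087.5
Compute log10(8087.5) = 3.907814
Compute 20 * 3.907814 = 78.1563
TL = 78.1563 - 47.3 = 30.86

30.86 dB


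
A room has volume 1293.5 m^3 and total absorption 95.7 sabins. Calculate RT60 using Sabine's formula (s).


Given values:
  V = 1293.5 m^3
  A = 95.7 sabins
Formula: RT60 = 0.161 * V / A
Numerator: 0.161 * 1293.5 = 208.2535
RT60 = 208.2535 / 95.7 = 2.176

2.176 s


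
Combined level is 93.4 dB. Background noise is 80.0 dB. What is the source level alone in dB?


Given values:
  L_total = 93.4 dB, L_bg = 80.0 dB
Formula: L_source = 10 * log10(10^(L_total/10) - 10^(L_bg/10))
Convert to linear:
  10^(93.4/10) = 2187761623.9496
  10^(80.0/10) = 100000000.0
Difference: 2187761623.9496 - 100000000.0 = 2087761623.9496
L_source = 10 * log10(2087761623.9496) = 93.2

93.2 dB


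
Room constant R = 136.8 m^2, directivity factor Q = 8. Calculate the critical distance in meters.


Given values:
  R = 136.8 m^2, Q = 8
Formula: d_c = 0.141 * sqrt(Q * R)
Compute Q * R = 8 * 136.8 = 1094.4
Compute sqrt(1094.4) = 33.0817
d_c = 0.141 * 33.0817 = 4.665

4.665 m


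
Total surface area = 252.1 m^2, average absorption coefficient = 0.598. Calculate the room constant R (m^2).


Given values:
  S = 252.1 m^2, alpha = 0.598
Formula: R = S * alpha / (1 - alpha)
Numerator: 252.1 * 0.598 = 150.7558
Denominator: 1 - 0.598 = 0.402
R = 150.7558 / 0.402 = 375.01

375.01 m^2


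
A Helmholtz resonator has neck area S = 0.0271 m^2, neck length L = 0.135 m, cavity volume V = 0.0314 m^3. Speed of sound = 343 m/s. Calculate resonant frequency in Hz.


Given values:
  S = 0.0271 m^2, L = 0.135 m, V = 0.0314 m^3, c = 343 m/s
Formula: f = (c / (2*pi)) * sqrt(S / (V * L))
Compute V * L = 0.0314 * 0.135 = 0.004239
Compute S / (V * L) = 0.0271 / 0.004239 = 6.393
Compute sqrt(6.393) = 2.528438
Compute c / (2*pi) = 343 / 6.283185 = 54.590148
f = 54.590148 * 2.528438 = 138.03

138.03 Hz


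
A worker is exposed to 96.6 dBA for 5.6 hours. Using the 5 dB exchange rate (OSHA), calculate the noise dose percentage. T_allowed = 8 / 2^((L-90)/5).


Given values:
  L = 96.6 dBA, T = 5.6 hours
Formula: T_allowed = 8 / 2^((L - 90) / 5)
Compute exponent: (96.6 - 90) / 5 = 1.32
Compute 2^(1.32) = 2.496661
T_allowed = 8 / 2.496661 = 3.20428 hours
Dose = (T / T_allowed) * 100
Dose = (5.6 / 3.20428) * 100 = 174.77

174.77 %


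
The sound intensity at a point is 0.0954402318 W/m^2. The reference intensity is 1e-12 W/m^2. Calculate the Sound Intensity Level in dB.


Given values:
  I = 0.0954402318 W/m^2
  I_ref = 1e-12 W/m^2
Formula: SIL = 10 * log10(I / I_ref)
Compute ratio: I / I_ref = 95440231800
Compute log10: log10(95440231800) = 10.979731
Multiply: SIL = 10 * 10.979731 = 109.8

109.8 dB
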